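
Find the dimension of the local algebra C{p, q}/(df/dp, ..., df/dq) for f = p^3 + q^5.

The Hessian of f at 0 has rank 0. Corank 2; j^3 = p^3 is a perfect cube, so E-series; the 5-jet and mu = 8 give E_8.

8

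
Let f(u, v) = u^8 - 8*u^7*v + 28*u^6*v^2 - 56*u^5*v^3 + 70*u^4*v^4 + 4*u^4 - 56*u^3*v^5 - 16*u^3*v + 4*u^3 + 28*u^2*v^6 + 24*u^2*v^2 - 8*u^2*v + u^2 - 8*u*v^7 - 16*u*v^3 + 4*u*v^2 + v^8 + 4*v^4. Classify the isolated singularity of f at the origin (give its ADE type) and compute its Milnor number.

The Hessian of f at 0 is [[2, 0], [0, 0]] with rank 1, so corank 1. A Groebner basis of the Jacobian ideal J(f) in C{u,v} is {u*v^3 + 4*u*v^2 - 9*u*v/4 + u/4 - 5*v^3/2 + v^2/2, 7*u*v^2 - 7*u*v/2 + 3*u/8 + v^4 - 4*v^3 + 3*v^2/4, u^2 - 2*u*v + u/2 + v^2}; counting standard monomials gives mu = 7. Corank 1: A-series; mu = 7 gives A_7.

Type A_{7}, Milnor number mu = 7.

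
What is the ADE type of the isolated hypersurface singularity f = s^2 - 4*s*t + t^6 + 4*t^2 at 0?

A5

The Hessian of f at 0 has rank 1. Corank 1: A-series; mu = 5 gives A_5.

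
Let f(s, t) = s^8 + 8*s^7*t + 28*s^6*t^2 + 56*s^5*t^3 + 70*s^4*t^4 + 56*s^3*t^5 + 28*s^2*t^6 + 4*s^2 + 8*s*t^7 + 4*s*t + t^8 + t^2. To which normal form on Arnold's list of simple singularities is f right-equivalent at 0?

A7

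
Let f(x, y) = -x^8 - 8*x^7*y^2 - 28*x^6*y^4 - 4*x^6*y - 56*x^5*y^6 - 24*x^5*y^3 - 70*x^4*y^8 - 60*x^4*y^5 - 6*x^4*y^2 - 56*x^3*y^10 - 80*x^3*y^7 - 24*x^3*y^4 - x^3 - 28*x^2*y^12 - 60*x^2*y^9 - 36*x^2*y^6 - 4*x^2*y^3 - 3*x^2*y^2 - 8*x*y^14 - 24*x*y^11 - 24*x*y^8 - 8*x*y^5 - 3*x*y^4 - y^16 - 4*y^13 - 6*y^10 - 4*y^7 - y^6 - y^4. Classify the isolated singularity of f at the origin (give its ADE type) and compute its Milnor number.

Type E_6, Milnor number mu = 6.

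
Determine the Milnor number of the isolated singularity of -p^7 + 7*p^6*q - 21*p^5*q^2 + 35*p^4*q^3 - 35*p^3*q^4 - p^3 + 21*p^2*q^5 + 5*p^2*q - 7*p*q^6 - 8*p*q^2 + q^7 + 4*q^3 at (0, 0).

8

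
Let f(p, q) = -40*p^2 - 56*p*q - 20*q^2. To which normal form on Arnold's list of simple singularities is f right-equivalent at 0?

A_1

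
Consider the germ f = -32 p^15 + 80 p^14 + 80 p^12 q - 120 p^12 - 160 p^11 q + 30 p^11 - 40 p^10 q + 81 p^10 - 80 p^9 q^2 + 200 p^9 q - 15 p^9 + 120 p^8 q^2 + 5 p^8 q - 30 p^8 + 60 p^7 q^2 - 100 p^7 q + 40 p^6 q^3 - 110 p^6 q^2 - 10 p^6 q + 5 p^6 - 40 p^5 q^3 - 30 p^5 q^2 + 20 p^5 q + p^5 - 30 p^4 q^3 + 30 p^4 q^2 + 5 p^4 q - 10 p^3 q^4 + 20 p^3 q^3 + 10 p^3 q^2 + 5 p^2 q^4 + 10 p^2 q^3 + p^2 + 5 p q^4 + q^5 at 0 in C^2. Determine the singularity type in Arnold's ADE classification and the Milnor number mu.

The Hessian of f at 0 has rank 1. Corank 1: A-series; mu = 4 gives A_4.

Type A_{4}, Milnor number mu = 4.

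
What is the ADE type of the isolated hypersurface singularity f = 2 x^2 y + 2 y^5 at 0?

D6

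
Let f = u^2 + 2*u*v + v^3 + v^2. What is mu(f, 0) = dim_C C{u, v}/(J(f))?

2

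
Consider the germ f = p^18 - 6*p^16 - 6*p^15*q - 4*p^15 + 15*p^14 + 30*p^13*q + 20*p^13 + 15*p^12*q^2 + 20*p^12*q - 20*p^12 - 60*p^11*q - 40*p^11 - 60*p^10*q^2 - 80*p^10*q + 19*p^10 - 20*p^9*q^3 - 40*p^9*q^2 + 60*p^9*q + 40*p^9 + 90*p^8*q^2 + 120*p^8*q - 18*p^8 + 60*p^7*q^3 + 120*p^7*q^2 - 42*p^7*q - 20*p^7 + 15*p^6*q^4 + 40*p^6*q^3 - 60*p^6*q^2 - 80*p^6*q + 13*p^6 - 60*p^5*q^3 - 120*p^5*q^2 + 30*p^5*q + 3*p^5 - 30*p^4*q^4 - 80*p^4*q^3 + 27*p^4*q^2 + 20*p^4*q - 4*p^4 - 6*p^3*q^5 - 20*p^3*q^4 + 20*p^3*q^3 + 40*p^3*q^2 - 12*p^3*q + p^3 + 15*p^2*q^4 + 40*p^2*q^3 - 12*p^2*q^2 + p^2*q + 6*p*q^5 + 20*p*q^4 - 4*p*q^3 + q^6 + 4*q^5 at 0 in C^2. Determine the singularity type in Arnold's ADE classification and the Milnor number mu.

The Hessian of f at 0 is [[0, 0], [0, 0]] with rank 0, so corank 2. A Groebner basis of the Jacobian ideal J(f) in C{p,q} is {23*p^2/12 - 13*p*q/12 + q^4 + 13*q^3/6, p^3, p^2*q - 4*p^2/3 + 2*p*q/3 - 4*q^3/3, 7*p^2/6 + p*q^2 - 5*p*q/6 + 5*q^3/3}; counting standard monomials gives mu = 7. Corank 2; j^3 = p^2*(p + q) has shape L^2 M (L != M), so D-series; mu = 7 gives D_7.

Type D_7, Milnor number mu = 7.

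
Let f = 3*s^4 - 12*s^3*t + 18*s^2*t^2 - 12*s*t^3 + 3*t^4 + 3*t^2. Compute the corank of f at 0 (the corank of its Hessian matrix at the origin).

1

The Hessian at 0 is [[0, 0], [0, 6]] of rank 1; hence corank 1.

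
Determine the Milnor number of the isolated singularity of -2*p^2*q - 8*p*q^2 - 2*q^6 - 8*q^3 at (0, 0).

7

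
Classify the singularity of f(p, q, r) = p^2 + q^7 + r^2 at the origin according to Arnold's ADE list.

A6

The Hessian of f at 0 is [[2, 0, 0], [0, 0, 0], [0, 0, 2]] with rank 2, so corank 1. A Groebner basis of the Jacobian ideal J(f) in C{p,q,r} is {q^6, p, r}; counting standard monomials gives mu = 6. Corank 1: A-series; mu = 6 gives A_6.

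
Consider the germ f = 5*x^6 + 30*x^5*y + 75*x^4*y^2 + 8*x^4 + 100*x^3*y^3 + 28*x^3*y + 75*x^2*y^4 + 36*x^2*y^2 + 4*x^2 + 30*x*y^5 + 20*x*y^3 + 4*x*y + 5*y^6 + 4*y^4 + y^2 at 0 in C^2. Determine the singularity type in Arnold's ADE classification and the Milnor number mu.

Type A_{5}, Milnor number mu = 5.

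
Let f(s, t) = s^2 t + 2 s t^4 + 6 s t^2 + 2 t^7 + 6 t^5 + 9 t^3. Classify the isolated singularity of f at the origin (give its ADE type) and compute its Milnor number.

Type D_8, Milnor number mu = 8.

The Hessian of f at 0 has rank 0. Corank 2; j^3 = t*(s + 3*t)^2 has shape L^2 M (L != M), so D-series; mu = 8 gives D_8.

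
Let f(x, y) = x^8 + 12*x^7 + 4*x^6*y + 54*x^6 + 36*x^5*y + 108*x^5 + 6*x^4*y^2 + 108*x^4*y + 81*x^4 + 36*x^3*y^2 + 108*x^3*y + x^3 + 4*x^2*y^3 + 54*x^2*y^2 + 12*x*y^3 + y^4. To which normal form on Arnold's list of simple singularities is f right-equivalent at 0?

E_{6}

The Hessian of f at 0 is [[0, 0], [0, 0]] with rank 0, so corank 2. A Groebner basis of the Jacobian ideal J(f) in C{x,y} is {y^4, x*y^2 + y^3/9, x^2}; counting standard monomials gives mu = 6. Corank 2; j^3 = x^3 is a perfect cube, so E-series; the 4-jet and mu = 6 give E_6.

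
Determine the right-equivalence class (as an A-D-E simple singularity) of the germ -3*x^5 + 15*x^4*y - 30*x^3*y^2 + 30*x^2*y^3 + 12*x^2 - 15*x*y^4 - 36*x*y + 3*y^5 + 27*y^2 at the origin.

The Hessian of f at 0 is [[24, -36], [-36, 54]] with rank 1, so corank 1. A Groebner basis of the Jacobian ideal J(f) in C{x,y} is {y^4, x - 3*y/2}; counting standard monomials gives mu = 4. Corank 1: A-series; mu = 4 gives A_4.

A_{4}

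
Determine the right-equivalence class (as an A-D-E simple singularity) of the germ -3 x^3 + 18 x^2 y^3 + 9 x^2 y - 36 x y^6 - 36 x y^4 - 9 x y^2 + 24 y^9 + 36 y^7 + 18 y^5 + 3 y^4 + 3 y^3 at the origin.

The Hessian of f at 0 is [[0, 0], [0, 0]] with rank 0, so corank 2. A Groebner basis of the Jacobian ideal J(f) in C{x,y} is {y^3, x^2 - 2*x*y + y^2}; counting standard monomials gives mu = 6. Corank 2; j^3 = -3*(x - y)^3 is a perfect cube, so E-series; the 4-jet and mu = 6 give E_6.

E_{6}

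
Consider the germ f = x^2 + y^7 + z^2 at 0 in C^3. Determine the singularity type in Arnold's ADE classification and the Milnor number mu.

The Hessian of f at 0 is [[2, 0, 0], [0, 0, 0], [0, 0, 2]] with rank 2, so corank 1. A Groebner basis of the Jacobian ideal J(f) in C{x,y,z} is {y^6, x, z}; counting standard monomials gives mu = 6. Corank 1: A-series; mu = 6 gives A_6.

Type A_6, Milnor number mu = 6.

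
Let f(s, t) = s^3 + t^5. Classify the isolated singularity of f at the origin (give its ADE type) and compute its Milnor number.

Type E_{8}, Milnor number mu = 8.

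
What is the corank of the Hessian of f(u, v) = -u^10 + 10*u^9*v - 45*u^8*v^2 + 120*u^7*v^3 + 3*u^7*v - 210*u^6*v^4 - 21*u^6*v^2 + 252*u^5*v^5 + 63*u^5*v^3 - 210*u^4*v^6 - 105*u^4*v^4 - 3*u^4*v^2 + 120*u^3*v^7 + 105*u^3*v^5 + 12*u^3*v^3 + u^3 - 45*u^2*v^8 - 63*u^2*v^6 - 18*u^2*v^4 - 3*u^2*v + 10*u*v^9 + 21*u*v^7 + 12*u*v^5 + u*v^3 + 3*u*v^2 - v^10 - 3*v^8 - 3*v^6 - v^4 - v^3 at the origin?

2

The Hessian at 0 is [[0, 0], [0, 0]] of rank 0; hence corank 2.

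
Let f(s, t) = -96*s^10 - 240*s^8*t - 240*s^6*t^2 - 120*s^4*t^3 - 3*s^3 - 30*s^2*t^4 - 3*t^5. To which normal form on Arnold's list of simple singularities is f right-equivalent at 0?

E8

The Hessian of f at 0 is [[0, 0], [0, 0]] with rank 0, so corank 2. A Groebner basis of the Jacobian ideal J(f) in C{s,t} is {t^4, s^2}; counting standard monomials gives mu = 8. Corank 2; j^3 = -3*s^3 is a perfect cube, so E-series; the 5-jet and mu = 8 give E_8.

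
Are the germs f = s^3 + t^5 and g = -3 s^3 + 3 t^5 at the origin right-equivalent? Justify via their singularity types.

The Hessian of f at 0 is [[0, 0], [0, 0]] with rank 0, so corank 2. A Groebner basis of the Jacobian ideal J(f) in C{s,t} is {t^4, s^2}; counting standard monomials gives mu = 8. Corank 2; j^3 = s^3 is a perfect cube, so E-series; the 5-jet and mu = 8 give E_8. The Hessian of g at 0 is [[0, 0], [0, 0]] with rank 0, so corank 2. A Groebner basis of the Jacobian ideal J(g) in C{s,t} is {t^4, s^2}; counting standard monomials gives mu = 8. Corank 2; j^3 = -3*s^3 is a perfect cube, so E-series; the 5-jet and mu = 8 give E_8. Both have type E_8, hence right-equivalent.

Yes.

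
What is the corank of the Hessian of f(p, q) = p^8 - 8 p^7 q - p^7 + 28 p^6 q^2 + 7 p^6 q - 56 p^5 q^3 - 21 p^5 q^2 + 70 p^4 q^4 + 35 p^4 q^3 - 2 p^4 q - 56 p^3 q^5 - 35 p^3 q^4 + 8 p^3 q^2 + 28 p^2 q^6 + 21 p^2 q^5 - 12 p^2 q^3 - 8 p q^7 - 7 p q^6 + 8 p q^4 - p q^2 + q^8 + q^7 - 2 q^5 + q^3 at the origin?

2

The Hessian at 0 is [[0, 0], [0, 0]] of rank 0; hence corank 2.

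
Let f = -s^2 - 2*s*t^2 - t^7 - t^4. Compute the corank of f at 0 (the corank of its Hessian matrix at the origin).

1

The Hessian at 0 is [[-2, 0], [0, 0]] of rank 1; hence corank 1.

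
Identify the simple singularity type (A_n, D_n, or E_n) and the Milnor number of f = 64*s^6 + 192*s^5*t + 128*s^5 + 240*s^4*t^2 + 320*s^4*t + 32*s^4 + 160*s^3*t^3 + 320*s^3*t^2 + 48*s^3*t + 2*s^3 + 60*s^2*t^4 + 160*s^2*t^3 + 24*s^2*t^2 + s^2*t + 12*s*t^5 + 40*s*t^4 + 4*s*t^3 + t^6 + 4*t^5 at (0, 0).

Type D_{7}, Milnor number mu = 7.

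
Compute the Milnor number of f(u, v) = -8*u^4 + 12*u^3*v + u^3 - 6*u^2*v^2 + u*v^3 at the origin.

7

The Hessian of f at 0 has rank 0. Corank 2; j^3 = u^3 is a perfect cube, so E-series; the 4-jet and mu = 7 give E_7.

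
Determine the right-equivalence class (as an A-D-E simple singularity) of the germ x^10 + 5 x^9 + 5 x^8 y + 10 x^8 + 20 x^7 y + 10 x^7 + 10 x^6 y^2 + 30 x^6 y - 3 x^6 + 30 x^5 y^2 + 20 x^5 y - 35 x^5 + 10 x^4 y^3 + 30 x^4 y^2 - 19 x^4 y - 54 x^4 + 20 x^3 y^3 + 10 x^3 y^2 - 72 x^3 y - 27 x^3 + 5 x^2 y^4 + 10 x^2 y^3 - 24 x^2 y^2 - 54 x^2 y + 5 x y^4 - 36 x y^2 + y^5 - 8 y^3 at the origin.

E_{8}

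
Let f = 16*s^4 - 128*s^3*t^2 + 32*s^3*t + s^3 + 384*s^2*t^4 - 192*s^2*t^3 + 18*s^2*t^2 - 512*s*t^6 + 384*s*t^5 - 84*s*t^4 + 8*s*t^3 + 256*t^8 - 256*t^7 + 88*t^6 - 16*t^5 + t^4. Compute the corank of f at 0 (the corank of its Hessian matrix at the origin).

Hessian at 0 has rank 0.

2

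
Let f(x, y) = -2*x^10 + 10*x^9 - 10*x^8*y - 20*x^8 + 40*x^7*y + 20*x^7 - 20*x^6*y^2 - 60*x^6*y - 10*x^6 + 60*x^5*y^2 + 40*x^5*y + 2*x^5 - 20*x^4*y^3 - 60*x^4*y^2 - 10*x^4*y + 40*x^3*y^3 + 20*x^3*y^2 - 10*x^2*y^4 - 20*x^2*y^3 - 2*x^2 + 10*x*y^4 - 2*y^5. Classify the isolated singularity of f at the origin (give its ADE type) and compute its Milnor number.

Type A4, Milnor number mu = 4.

The Hessian of f at 0 has rank 1. Corank 1: A-series; mu = 4 gives A_4.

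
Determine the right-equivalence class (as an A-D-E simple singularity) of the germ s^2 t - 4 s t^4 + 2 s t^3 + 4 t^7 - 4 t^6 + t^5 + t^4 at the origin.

The Hessian of f at 0 has rank 0. Corank 2; j^3 = s^2*t has shape L^2 M (L != M), so D-series; mu = 5 gives D_5.

D_5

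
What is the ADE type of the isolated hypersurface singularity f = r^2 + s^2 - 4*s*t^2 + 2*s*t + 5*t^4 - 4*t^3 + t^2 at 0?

The Hessian of f at 0 has rank 2. Corank 1: A-series; mu = 3 gives A_3.

A_3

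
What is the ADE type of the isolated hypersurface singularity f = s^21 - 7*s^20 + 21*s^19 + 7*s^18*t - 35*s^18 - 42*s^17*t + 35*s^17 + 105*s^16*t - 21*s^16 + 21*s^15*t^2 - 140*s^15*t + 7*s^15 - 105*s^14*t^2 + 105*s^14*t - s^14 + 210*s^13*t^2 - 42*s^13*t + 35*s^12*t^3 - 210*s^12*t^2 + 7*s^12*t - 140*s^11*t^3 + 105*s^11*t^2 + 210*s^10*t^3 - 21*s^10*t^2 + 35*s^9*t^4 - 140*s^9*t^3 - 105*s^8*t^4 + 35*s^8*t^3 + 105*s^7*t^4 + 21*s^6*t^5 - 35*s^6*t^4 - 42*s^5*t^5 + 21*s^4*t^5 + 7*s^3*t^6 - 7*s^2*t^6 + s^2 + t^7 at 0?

The Hessian of f at 0 is [[2, 0], [0, 0]] with rank 1, so corank 1. A Groebner basis of the Jacobian ideal J(f) in C{s,t} is {t^6, s}; counting standard monomials gives mu = 6. Corank 1: A-series; mu = 6 gives A_6.

A_{6}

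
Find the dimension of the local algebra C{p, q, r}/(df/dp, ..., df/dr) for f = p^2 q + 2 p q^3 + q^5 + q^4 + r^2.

The Hessian of f at 0 is [[0, 0, 0], [0, 0, 0], [0, 0, 2]] with rank 1, so corank 2. A Groebner basis of the Jacobian ideal J(f) in C{p,q,r} is {p*q^2, p*q + q^3, p^2 - 4*p*q, r}; counting standard monomials gives mu = 5. Corank 2; j^3 = p^2*q has shape L^2 M (L != M), so D-series; mu = 5 gives D_5.

5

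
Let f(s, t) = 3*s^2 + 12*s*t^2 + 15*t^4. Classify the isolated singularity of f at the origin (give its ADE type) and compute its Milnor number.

Type A_{3}, Milnor number mu = 3.

The Hessian of f at 0 has rank 1. Corank 1: A-series; mu = 3 gives A_3.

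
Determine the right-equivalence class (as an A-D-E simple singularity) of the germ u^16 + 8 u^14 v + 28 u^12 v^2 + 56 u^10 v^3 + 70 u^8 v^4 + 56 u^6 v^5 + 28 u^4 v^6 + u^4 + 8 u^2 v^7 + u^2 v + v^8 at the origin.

D9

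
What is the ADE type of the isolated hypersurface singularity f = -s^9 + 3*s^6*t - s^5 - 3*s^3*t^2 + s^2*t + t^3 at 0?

D4

The Hessian of f at 0 has rank 0. Corank 2; j^3 = t*(s^2 + t^2) splits into three distinct lines over C (the quadratic factor has nonzero discriminant), so D_4.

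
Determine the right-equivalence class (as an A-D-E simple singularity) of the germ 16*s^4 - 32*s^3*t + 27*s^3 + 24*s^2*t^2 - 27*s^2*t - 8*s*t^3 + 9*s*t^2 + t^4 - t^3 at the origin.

E_6

The Hessian of f at 0 is [[0, 0], [0, 0]] with rank 0, so corank 2. A Groebner basis of the Jacobian ideal J(f) in C{s,t} is {t^4, s*t^2 - 7*t^3/18, s^2 - 2*s*t/3 + t^2/9}; counting standard monomials gives mu = 6. Corank 2; j^3 = (3*s - t)^3 is a perfect cube, so E-series; the 4-jet and mu = 6 give E_6.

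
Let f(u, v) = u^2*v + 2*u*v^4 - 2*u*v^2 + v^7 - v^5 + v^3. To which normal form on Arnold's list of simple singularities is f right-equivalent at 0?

The Hessian of f at 0 is [[0, 0], [0, 0]] with rank 0, so corank 2. A Groebner basis of the Jacobian ideal J(f) in C{u,v} is {u*v + v^4 - v^2, u*v^2 - v^3, u^2 - 7*u*v + 6*v^2}; counting standard monomials gives mu = 6. Corank 2; j^3 = v*(u - v)^2 has shape L^2 M (L != M), so D-series; mu = 6 gives D_6.

D6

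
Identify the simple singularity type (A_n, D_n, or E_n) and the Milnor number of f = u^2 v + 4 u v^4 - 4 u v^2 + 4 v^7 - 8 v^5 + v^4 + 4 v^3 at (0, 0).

The Hessian of f at 0 has rank 0. Corank 2; j^3 = v*(u - 2*v)^2 has shape L^2 M (L != M), so D-series; mu = 5 gives D_5.

Type D_{5}, Milnor number mu = 5.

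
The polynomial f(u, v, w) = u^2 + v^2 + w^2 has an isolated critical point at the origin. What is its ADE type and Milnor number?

Type A1, Milnor number mu = 1.

The Hessian of f at 0 has rank 3. Corank 0: nondegenerate Morse point, so A_1.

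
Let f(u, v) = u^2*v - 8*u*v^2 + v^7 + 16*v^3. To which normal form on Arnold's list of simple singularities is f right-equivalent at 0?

The Hessian of f at 0 has rank 0. Corank 2; j^3 = v*(u - 4*v)^2 has shape L^2 M (L != M), so D-series; mu = 8 gives D_8.

D8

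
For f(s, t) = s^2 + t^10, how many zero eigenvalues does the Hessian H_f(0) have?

The Hessian at 0 is [[2, 0], [0, 0]] of rank 1; hence corank 1.

1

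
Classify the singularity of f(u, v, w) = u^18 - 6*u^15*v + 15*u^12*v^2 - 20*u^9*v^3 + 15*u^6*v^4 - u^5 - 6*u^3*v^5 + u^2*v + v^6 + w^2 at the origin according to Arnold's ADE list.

D_{7}

The Hessian of f at 0 is [[0, 0, 0], [0, 0, 0], [0, 0, 2]] with rank 1, so corank 2. A Groebner basis of the Jacobian ideal J(f) in C{u,v,w} is {u^2/6 + v^5, u^3, u*v, w}; counting standard monomials gives mu = 7. Corank 2; j^3 = u^2*v has shape L^2 M (L != M), so D-series; mu = 7 gives D_7.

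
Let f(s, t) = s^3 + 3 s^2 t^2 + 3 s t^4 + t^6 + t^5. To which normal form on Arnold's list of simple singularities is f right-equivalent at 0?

The Hessian of f at 0 has rank 0. Corank 2; j^3 = s^3 is a perfect cube, so E-series; the 5-jet and mu = 8 give E_8.

E_{8}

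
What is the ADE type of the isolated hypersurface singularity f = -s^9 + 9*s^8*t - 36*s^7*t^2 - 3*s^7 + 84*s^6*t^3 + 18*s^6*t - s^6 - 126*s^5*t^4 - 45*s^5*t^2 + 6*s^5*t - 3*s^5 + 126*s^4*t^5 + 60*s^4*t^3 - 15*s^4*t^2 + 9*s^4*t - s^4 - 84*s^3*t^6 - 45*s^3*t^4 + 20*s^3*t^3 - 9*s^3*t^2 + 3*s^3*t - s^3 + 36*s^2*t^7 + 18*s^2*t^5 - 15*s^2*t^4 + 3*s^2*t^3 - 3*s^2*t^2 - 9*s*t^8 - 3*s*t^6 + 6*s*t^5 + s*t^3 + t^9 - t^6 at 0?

The Hessian of f at 0 is [[0, 0], [0, 0]] with rank 0, so corank 2. A Groebner basis of the Jacobian ideal J(f) in C{s,t} is {3*s^2 + t^4 - t^3, s^3, s^2*t + s^2 - t^3/3, 2*s^2 + s*t^2 - 2*t^3/3}; counting standard monomials gives mu = 7. Corank 2; j^3 = -s^3 is a perfect cube, so E-series; the 4-jet and mu = 7 give E_7.

E_{7}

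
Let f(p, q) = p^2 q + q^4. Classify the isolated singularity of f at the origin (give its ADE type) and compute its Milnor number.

Type D_{5}, Milnor number mu = 5.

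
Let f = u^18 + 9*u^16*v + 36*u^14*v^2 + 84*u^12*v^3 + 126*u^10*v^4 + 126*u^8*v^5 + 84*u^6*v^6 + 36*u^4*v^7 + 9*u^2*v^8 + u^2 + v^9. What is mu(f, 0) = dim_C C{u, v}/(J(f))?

8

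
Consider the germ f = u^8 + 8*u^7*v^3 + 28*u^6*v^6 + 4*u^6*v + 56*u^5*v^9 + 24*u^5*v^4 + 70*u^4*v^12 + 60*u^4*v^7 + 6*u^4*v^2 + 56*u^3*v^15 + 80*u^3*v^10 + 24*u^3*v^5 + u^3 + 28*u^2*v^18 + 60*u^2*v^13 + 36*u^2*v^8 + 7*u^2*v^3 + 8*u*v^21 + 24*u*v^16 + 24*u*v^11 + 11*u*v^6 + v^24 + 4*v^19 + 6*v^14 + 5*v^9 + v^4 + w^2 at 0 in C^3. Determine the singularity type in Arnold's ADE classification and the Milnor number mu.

Type E_{6}, Milnor number mu = 6.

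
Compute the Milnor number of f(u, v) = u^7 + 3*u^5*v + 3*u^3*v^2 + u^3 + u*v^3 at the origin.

The Hessian of f at 0 has rank 0. Corank 2; j^3 = u^3 is a perfect cube, so E-series; the 4-jet and mu = 7 give E_7.

7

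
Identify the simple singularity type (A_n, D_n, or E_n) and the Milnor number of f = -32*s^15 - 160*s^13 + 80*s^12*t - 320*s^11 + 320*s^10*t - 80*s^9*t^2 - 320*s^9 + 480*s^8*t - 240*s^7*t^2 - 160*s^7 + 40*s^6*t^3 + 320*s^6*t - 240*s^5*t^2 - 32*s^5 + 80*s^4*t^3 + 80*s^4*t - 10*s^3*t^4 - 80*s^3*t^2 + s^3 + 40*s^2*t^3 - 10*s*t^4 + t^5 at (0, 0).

Type E8, Milnor number mu = 8.

The Hessian of f at 0 is [[0, 0], [0, 0]] with rank 0, so corank 2. A Groebner basis of the Jacobian ideal J(f) in C{s,t} is {t^5, s*t^3 - t^4/8, s^2}; counting standard monomials gives mu = 8. Corank 2; j^3 = s^3 is a perfect cube, so E-series; the 5-jet and mu = 8 give E_8.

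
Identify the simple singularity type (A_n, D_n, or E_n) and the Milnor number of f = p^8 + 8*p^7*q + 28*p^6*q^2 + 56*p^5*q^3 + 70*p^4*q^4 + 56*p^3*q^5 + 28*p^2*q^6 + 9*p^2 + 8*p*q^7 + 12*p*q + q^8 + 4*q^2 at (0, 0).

Type A_{7}, Milnor number mu = 7.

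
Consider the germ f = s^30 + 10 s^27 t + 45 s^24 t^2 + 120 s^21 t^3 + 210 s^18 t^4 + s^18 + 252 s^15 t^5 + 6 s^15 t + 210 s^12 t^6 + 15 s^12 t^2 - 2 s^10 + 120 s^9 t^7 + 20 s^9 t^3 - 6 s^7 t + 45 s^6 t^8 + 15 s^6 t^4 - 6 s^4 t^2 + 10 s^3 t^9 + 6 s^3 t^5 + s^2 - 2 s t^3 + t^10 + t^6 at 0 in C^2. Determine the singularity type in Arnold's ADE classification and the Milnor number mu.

Type A_{9}, Milnor number mu = 9.

The Hessian of f at 0 is [[2, 0], [0, 0]] with rank 1, so corank 1. A Groebner basis of the Jacobian ideal J(f) in C{s,t} is {s^3, -s + t^3}; counting standard monomials gives mu = 9. Corank 1: A-series; mu = 9 gives A_9.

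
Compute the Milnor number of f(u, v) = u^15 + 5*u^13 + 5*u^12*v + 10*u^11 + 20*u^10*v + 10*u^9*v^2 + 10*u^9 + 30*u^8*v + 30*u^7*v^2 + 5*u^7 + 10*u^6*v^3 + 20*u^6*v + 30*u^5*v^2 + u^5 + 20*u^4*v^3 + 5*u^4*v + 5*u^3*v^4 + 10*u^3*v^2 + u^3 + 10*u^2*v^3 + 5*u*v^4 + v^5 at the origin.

8

The Hessian of f at 0 has rank 0. Corank 2; j^3 = u^3 is a perfect cube, so E-series; the 5-jet and mu = 8 give E_8.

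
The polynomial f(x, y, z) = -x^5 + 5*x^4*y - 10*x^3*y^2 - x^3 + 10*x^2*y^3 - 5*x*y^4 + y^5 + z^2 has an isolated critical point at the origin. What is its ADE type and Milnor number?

Type E_8, Milnor number mu = 8.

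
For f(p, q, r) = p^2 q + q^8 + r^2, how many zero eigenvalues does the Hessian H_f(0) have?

2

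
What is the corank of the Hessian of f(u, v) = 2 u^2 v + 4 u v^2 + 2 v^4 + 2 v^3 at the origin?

2

The Hessian at 0 is [[0, 0], [0, 0]] of rank 0; hence corank 2.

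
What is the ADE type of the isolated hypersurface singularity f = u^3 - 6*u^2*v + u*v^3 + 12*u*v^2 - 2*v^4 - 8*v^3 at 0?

The Hessian of f at 0 is [[0, 0], [0, 0]] with rank 0, so corank 2. A Groebner basis of the Jacobian ideal J(f) in C{u,v} is {u^3 - 6*u^2*v - 48*u^2 + 192*u*v - 192*v^2, 6*u^2 + u*v^2 - 24*u*v + 24*v^2, 3*u^2 - 12*u*v + v^3 + 12*v^2}; counting standard monomials gives mu = 7. Corank 2; j^3 = (u - 2*v)^3 is a perfect cube, so E-series; the 4-jet and mu = 7 give E_7.

E_{7}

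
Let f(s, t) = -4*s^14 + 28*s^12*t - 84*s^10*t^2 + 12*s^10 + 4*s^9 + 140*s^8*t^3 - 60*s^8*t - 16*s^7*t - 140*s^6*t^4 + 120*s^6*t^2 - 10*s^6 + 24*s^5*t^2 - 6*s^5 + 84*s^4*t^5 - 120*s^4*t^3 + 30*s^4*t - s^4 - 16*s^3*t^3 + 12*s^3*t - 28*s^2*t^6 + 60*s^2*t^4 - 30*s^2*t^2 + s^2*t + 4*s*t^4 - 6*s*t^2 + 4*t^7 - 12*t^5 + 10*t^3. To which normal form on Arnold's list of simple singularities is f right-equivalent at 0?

D_4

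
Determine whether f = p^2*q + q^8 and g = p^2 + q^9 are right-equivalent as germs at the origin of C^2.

The Hessian of f at 0 is [[0, 0], [0, 0]] with rank 0, so corank 2. A Groebner basis of the Jacobian ideal J(f) in C{p,q} is {p^2/8 + q^7, p^3, p*q}; counting standard monomials gives mu = 9. Corank 2; j^3 = p^2*q has shape L^2 M (L != M), so D-series; mu = 9 gives D_9. The Hessian of g at 0 is [[2, 0], [0, 0]] with rank 1, so corank 1. A Groebner basis of the Jacobian ideal J(g) in C{p,q} is {q^8, p}; counting standard monomials gives mu = 8. Corank 1: A-series; mu = 8 gives A_8. f is D_9 but g is A_8, hence not right-equivalent.

No.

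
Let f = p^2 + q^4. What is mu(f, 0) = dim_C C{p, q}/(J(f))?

3

The Hessian of f at 0 is [[2, 0], [0, 0]] with rank 1, so corank 1. A Groebner basis of the Jacobian ideal J(f) in C{p,q} is {q^3, p}; counting standard monomials gives mu = 3. Corank 1: A-series; mu = 3 gives A_3.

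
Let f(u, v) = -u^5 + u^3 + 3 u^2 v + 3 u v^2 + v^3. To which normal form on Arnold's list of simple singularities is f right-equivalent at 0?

The Hessian of f at 0 has rank 0. Corank 2; j^3 = (u + v)^3 is a perfect cube, so E-series; the 5-jet and mu = 8 give E_8.

E_{8}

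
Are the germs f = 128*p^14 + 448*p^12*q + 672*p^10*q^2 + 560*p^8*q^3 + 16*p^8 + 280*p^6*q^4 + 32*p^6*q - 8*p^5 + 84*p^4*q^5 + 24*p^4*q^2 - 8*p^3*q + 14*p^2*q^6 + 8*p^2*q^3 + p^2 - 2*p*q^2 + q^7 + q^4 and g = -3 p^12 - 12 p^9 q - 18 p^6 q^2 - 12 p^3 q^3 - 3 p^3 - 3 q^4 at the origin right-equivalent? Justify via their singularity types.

No.

The Hessian of f at 0 is [[2, 0], [0, 0]] with rank 1, so corank 1. A Groebner basis of the Jacobian ideal J(f) in C{p,q} is {p^3, p^2*q - p/4 + q^2/4, -p^2 + p*q^2, -p*q + q^3}; counting standard monomials gives mu = 6. Corank 1: A-series; mu = 6 gives A_6. The Hessian of g at 0 is [[0, 0], [0, 0]] with rank 0, so corank 2. A Groebner basis of the Jacobian ideal J(g) in C{p,q} is {q^3, p^2}; counting standard monomials gives mu = 6. Corank 2; j^3 = -3*p^3 is a perfect cube, so E-series; the 4-jet and mu = 6 give E_6. f is A_6 but g is E_6, hence not right-equivalent.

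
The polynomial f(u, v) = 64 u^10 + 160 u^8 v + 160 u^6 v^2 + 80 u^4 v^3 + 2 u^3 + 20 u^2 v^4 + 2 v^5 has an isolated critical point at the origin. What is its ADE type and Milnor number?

The Hessian of f at 0 has rank 0. Corank 2; j^3 = 2*u^3 is a perfect cube, so E-series; the 5-jet and mu = 8 give E_8.

Type E_8, Milnor number mu = 8.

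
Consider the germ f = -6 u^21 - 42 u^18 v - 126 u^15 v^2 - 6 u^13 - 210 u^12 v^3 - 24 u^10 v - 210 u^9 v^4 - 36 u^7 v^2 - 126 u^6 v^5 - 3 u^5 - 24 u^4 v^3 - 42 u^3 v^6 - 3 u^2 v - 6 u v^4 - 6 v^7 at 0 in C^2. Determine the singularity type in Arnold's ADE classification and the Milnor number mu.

The Hessian of f at 0 has rank 0. Corank 2; j^3 = -3*u^2*v has shape L^2 M (L != M), so D-series; mu = 8 gives D_8.

Type D8, Milnor number mu = 8.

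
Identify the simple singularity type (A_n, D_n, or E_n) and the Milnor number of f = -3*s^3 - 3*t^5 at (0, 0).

Type E_8, Milnor number mu = 8.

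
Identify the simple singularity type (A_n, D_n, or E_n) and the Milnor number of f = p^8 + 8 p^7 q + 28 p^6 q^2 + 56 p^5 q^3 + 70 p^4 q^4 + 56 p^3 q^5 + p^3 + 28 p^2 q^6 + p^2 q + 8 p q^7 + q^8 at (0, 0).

The Hessian of f at 0 has rank 0. Corank 2; j^3 = p^2*(p + q) has shape L^2 M (L != M), so D-series; mu = 9 gives D_9.

Type D9, Milnor number mu = 9.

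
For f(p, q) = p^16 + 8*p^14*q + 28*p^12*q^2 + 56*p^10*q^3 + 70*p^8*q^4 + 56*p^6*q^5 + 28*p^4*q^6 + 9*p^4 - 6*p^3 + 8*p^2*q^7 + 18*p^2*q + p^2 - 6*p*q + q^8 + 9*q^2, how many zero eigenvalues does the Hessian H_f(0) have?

1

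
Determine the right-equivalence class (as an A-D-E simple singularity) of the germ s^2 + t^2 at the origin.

The Hessian of f at 0 has rank 2. Corank 0: nondegenerate Morse point, so A_1.

A_{1}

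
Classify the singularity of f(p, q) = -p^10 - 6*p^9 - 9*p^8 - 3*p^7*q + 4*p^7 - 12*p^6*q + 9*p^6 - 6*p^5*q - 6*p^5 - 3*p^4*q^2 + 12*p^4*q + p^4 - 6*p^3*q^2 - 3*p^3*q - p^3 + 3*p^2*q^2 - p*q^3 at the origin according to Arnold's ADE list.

E7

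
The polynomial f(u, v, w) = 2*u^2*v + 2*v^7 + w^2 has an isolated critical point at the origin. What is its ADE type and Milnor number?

Type D_{8}, Milnor number mu = 8.

The Hessian of f at 0 has rank 1. Corank 2; j^3 = 2*u^2*v has shape L^2 M (L != M), so D-series; mu = 8 gives D_8.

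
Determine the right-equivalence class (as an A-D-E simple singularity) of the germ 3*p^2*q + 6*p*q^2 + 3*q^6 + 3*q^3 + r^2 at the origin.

D_7

The Hessian of f at 0 has rank 1. Corank 2; j^3 = 3*q*(p + q)^2 has shape L^2 M (L != M), so D-series; mu = 7 gives D_7.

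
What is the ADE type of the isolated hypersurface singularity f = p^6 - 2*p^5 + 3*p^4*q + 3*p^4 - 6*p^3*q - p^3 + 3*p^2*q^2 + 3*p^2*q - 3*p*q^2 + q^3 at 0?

E_{8}

The Hessian of f at 0 has rank 0. Corank 2; j^3 = -(p - q)^3 is a perfect cube, so E-series; the 5-jet and mu = 8 give E_8.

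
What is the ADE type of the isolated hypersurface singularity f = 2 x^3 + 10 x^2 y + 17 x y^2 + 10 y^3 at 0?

D_4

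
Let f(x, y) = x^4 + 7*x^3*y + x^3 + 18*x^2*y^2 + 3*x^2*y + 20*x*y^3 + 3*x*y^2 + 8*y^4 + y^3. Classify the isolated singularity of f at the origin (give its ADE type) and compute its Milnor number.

Type E_7, Milnor number mu = 7.

The Hessian of f at 0 has rank 0. Corank 2; j^3 = (x + y)^3 is a perfect cube, so E-series; the 4-jet and mu = 7 give E_7.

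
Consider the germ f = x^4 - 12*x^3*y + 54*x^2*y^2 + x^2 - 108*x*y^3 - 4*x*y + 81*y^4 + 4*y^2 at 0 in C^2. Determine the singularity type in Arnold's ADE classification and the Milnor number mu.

Type A_{3}, Milnor number mu = 3.

The Hessian of f at 0 has rank 1. Corank 1: A-series; mu = 3 gives A_3.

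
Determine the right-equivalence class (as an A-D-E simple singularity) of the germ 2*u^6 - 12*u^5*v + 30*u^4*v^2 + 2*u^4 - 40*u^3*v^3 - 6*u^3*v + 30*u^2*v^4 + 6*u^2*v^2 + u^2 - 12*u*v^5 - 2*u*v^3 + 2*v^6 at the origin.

A_5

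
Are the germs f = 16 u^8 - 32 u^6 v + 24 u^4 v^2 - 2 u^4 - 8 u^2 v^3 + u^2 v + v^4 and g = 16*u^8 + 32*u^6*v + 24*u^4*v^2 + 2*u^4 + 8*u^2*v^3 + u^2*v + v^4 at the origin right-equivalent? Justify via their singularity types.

Yes.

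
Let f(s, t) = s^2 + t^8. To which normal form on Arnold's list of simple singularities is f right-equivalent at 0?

The Hessian of f at 0 has rank 1. Corank 1: A-series; mu = 7 gives A_7.

A_7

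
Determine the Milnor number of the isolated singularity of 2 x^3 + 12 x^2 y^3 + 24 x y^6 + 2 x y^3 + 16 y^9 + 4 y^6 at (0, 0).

The Hessian of f at 0 has rank 0. Corank 2; j^3 = 2*x^3 is a perfect cube, so E-series; the 4-jet and mu = 7 give E_7.

7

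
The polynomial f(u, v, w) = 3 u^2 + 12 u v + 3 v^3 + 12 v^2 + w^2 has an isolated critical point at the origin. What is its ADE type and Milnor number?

Type A_2, Milnor number mu = 2.

The Hessian of f at 0 is [[6, 12, 0], [12, 24, 0], [0, 0, 2]] with rank 2, so corank 1. A Groebner basis of the Jacobian ideal J(f) in C{u,v,w} is {v^2, u + 2*v, w}; counting standard monomials gives mu = 2. Corank 1: A-series; mu = 2 gives A_2.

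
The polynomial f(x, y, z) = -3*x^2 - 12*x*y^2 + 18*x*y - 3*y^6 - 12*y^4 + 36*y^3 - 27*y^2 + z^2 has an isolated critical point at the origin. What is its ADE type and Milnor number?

The Hessian of f at 0 has rank 2. Corank 1: A-series; mu = 5 gives A_5.

Type A_{5}, Milnor number mu = 5.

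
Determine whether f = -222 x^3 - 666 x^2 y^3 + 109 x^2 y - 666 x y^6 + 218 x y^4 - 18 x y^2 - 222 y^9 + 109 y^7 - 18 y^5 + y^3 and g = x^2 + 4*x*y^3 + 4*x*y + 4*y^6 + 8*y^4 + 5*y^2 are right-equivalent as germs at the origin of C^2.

No.

The Hessian of f at 0 has rank 0. Corank 2; j^3 = -(6*x - y)*(37*x^2 - 12*x*y + y^2) splits into three distinct lines over C (the quadratic factor has nonzero discriminant), so D_4. The Hessian of g at 0 has rank 2. Corank 0: nondegenerate Morse point, so A_1. f is D_4 but g is A_1, hence not right-equivalent.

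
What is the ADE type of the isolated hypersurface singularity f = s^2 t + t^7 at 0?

D8

The Hessian of f at 0 has rank 0. Corank 2; j^3 = s^2*t has shape L^2 M (L != M), so D-series; mu = 8 gives D_8.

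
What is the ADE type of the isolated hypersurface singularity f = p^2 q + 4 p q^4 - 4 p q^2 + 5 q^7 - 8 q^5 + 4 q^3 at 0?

The Hessian of f at 0 has rank 0. Corank 2; j^3 = q*(p - 2*q)^2 has shape L^2 M (L != M), so D-series; mu = 8 gives D_8.

D8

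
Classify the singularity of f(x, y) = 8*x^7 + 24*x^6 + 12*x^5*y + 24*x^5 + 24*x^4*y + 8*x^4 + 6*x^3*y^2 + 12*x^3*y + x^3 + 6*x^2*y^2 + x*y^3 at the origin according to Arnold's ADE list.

The Hessian of f at 0 has rank 0. Corank 2; j^3 = x^3 is a perfect cube, so E-series; the 4-jet and mu = 7 give E_7.

E_7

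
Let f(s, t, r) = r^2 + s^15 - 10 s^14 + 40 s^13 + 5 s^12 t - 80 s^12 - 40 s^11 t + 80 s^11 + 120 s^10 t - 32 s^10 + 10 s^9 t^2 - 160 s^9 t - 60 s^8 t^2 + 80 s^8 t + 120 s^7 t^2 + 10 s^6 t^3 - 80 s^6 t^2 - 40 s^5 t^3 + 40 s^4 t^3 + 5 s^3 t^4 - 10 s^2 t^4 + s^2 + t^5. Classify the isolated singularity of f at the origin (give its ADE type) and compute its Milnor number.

The Hessian of f at 0 is [[2, 0, 0], [0, 0, 0], [0, 0, 2]] with rank 2, so corank 1. A Groebner basis of the Jacobian ideal J(f) in C{s,t,r} is {t^4, s, r}; counting standard monomials gives mu = 4. Corank 1: A-series; mu = 4 gives A_4.

Type A_4, Milnor number mu = 4.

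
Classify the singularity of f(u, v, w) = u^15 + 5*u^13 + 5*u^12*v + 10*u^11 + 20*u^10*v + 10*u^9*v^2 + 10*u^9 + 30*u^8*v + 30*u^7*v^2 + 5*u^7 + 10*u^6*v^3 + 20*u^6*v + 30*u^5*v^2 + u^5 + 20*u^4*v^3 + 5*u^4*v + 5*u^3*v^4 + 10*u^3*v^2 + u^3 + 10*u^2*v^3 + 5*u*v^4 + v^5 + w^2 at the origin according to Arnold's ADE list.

The Hessian of f at 0 has rank 1. Corank 2; j^3 = u^3 is a perfect cube, so E-series; the 5-jet and mu = 8 give E_8.

E8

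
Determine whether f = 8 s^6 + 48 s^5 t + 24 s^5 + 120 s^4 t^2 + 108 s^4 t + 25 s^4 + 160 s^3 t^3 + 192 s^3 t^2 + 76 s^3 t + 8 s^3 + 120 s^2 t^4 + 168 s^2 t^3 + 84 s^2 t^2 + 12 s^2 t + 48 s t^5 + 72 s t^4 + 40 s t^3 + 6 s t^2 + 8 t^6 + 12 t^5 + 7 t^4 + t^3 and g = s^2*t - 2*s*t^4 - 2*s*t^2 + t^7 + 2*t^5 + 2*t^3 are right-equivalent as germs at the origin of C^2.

No.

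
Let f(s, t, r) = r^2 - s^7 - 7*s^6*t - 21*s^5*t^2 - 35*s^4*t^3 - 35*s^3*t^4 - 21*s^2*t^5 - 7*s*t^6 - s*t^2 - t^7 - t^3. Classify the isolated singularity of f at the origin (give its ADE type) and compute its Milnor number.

The Hessian of f at 0 is [[0, 0, 0], [0, 0, 0], [0, 0, 2]] with rank 1, so corank 2. A Groebner basis of the Jacobian ideal J(f) in C{s,t,r} is {s^6 + t^2/7, t^3, s*t + t^2, r}; counting standard monomials gives mu = 8. Corank 2; j^3 = -t^2*(s + t) has shape L^2 M (L != M), so D-series; mu = 8 gives D_8.

Type D_{8}, Milnor number mu = 8.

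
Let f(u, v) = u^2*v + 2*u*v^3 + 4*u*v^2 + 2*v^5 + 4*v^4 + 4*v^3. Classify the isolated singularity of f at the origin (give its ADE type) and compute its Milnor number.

Type D_6, Milnor number mu = 6.

The Hessian of f at 0 is [[0, 0], [0, 0]] with rank 0, so corank 2. A Groebner basis of the Jacobian ideal J(f) in C{u,v} is {u^3 - 3*u^2 - 20*u*v - 28*v^2, u^2*v + u^2 + 8*u*v + 12*v^2, -u^2/4 + u*v^2 - 3*u*v - 5*v^2, u*v + v^3 + 2*v^2}; counting standard monomials gives mu = 6. Corank 2; j^3 = v*(u + 2*v)^2 has shape L^2 M (L != M), so D-series; mu = 6 gives D_6.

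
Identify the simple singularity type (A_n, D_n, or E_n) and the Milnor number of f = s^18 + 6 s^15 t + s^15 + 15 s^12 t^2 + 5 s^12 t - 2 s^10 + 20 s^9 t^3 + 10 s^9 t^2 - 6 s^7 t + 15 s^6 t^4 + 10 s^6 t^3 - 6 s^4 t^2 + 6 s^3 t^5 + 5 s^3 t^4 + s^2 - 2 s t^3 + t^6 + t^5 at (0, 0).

Type A_{4}, Milnor number mu = 4.

The Hessian of f at 0 is [[2, 0], [0, 0]] with rank 1, so corank 1. A Groebner basis of the Jacobian ideal J(f) in C{s,t} is {-s + t^3, s^2, s*t}; counting standard monomials gives mu = 4. Corank 1: A-series; mu = 4 gives A_4.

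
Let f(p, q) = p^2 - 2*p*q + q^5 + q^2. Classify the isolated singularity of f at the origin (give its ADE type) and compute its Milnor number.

Type A_4, Milnor number mu = 4.

The Hessian of f at 0 has rank 1. Corank 1: A-series; mu = 4 gives A_4.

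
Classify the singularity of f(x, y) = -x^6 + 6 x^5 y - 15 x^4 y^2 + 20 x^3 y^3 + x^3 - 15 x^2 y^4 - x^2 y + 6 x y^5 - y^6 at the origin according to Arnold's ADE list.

D_{7}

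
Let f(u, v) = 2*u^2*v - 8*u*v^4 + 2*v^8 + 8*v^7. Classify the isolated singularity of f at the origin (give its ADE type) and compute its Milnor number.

Type D_9, Milnor number mu = 9.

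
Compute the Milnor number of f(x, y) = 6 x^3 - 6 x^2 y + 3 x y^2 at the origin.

The Hessian of f at 0 is [[0, 0], [0, 0]] with rank 0, so corank 2. A Groebner basis of the Jacobian ideal J(f) in C{x,y} is {y^3, x^2 + y^2/2, x*y + y^2/2}; counting standard monomials gives mu = 4. Corank 2; j^3 = 3*x*(2*x^2 - 2*x*y + y^2) splits into three distinct lines over C (the quadratic factor has nonzero discriminant), so D_4.

4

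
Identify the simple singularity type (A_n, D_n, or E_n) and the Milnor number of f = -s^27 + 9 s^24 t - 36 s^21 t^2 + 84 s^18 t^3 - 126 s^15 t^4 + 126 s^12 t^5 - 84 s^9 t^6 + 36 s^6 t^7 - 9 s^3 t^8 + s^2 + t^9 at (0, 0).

The Hessian of f at 0 has rank 1. Corank 1: A-series; mu = 8 gives A_8.

Type A_8, Milnor number mu = 8.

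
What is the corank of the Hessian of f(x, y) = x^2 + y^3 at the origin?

Hessian at 0 has rank 1.

1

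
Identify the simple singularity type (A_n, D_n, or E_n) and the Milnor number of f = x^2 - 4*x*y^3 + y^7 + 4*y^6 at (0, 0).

The Hessian of f at 0 has rank 1. Corank 1: A-series; mu = 6 gives A_6.

Type A_6, Milnor number mu = 6.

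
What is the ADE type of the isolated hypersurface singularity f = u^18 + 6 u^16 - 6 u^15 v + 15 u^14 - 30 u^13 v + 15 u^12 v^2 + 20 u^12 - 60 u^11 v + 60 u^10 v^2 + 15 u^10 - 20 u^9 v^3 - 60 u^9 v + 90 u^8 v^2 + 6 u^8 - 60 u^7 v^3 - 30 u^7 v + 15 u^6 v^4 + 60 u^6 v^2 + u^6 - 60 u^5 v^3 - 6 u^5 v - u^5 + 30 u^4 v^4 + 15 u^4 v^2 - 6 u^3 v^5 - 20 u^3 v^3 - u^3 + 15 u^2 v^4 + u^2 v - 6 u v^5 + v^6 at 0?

D_7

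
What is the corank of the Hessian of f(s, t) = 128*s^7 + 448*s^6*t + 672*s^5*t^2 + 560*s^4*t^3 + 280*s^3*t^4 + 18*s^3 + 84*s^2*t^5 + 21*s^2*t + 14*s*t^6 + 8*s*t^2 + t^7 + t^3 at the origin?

2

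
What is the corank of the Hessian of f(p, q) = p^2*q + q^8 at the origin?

2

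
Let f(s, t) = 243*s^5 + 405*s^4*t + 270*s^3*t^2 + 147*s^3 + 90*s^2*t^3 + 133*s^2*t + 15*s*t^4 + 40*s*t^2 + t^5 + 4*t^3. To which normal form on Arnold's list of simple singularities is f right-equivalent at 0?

D_6

The Hessian of f at 0 has rank 0. Corank 2; j^3 = (3*s + t)*(7*s + 2*t)^2 has shape L^2 M (L != M), so D-series; mu = 6 gives D_6.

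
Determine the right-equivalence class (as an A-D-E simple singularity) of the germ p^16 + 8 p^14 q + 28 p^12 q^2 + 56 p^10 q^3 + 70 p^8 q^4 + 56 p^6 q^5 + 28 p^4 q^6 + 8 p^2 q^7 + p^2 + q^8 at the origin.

The Hessian of f at 0 has rank 1. Corank 1: A-series; mu = 7 gives A_7.

A_7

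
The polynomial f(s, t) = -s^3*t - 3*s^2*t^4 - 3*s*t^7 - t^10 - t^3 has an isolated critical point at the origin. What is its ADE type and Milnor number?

Type E_7, Milnor number mu = 7.

The Hessian of f at 0 is [[0, 0], [0, 0]] with rank 0, so corank 2. A Groebner basis of the Jacobian ideal J(f) in C{s,t} is {s^3 + 3*t^2, s^2*t, t^3}; counting standard monomials gives mu = 7. Corank 2; j^3 = -t^3 is a perfect cube, so E-series; the 4-jet and mu = 7 give E_7.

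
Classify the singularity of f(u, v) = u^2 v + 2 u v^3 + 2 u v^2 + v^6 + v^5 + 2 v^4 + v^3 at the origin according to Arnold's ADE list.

The Hessian of f at 0 is [[0, 0], [0, 0]] with rank 0, so corank 2. A Groebner basis of the Jacobian ideal J(f) in C{u,v} is {u^3 - u^2/2 - 7*u*v^2/2 + 3*u*v/2 + 2*v^2, u^2*v + u^2/6 + 13*u*v^2/6 - 5*u*v/6 - v^2, u*v + v^3 + v^2}; counting standard monomials gives mu = 7. Corank 2; j^3 = v*(u + v)^2 has shape L^2 M (L != M), so D-series; mu = 7 gives D_7.

D_7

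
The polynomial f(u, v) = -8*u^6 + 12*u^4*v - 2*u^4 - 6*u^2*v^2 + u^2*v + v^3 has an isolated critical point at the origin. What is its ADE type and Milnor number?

Type D_{4}, Milnor number mu = 4.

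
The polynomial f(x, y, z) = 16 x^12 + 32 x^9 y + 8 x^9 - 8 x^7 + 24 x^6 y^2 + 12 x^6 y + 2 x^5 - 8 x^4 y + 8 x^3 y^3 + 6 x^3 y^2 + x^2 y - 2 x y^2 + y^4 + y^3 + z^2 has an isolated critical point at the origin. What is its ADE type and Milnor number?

Type D_{5}, Milnor number mu = 5.

The Hessian of f at 0 is [[0, 0, 0], [0, 0, 0], [0, 0, 2]] with rank 1, so corank 2. A Groebner basis of the Jacobian ideal J(f) in C{x,y,z} is {x^3 + x^2/4 - y^2/4, x^2/4 + y^3 - y^2/4, x*y - y^2, z}; counting standard monomials gives mu = 5. Corank 2; j^3 = y*(x - y)^2 has shape L^2 M (L != M), so D-series; mu = 5 gives D_5.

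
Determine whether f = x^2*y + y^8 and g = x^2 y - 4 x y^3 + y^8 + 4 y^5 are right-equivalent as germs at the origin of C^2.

The Hessian of f at 0 is [[0, 0], [0, 0]] with rank 0, so corank 2. A Groebner basis of the Jacobian ideal J(f) in C{x,y} is {x^2/8 + y^7, x^3, x*y}; counting standard monomials gives mu = 9. Corank 2; j^3 = x^2*y has shape L^2 M (L != M), so D-series; mu = 9 gives D_9. The Hessian of g at 0 is [[0, 0], [0, 0]] with rank 0, so corank 2. A Groebner basis of the Jacobian ideal J(g) in C{x,y} is {x^4, x^3*y + x^2 - 2*x*y^2, -x^3/2 + x^2*y^2, -x*y/2 + y^3}; counting standard monomials gives mu = 9. Corank 2; j^3 = x^2*y has shape L^2 M (L != M), so D-series; mu = 9 gives D_9. Both have type D_9, hence right-equivalent.

Yes.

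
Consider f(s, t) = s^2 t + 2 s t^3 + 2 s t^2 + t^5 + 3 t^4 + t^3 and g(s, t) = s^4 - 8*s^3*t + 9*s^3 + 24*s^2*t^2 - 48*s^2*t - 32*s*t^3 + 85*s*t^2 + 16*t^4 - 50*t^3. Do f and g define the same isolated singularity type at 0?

The Hessian of f at 0 is [[0, 0], [0, 0]] with rank 0, so corank 2. A Groebner basis of the Jacobian ideal J(f) in C{s,t} is {s*t^2 - s*t - t^2, s*t + t^3 + t^2, s^2 - 2*s*t - 3*t^2}; counting standard monomials gives mu = 5. Corank 2; j^3 = t*(s + t)^2 has shape L^2 M (L != M), so D-series; mu = 5 gives D_5. The Hessian of g at 0 is [[0, 0], [0, 0]] with rank 0, so corank 2. A Groebner basis of the Jacobian ideal J(g) in C{s,t} is {s*t^2 - 135*s*t/4 + 225*t^2/4, -81*s*t/4 + t^3 + 135*t^2/4, s^2 - 11*s*t/3 + 10*t^2/3}; counting standard monomials gives mu = 5. Corank 2; j^3 = (s - 2*t)*(3*s - 5*t)^2 has shape L^2 M (L != M), so D-series; mu = 5 gives D_5. Both have type D_5, hence right-equivalent.

Yes.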